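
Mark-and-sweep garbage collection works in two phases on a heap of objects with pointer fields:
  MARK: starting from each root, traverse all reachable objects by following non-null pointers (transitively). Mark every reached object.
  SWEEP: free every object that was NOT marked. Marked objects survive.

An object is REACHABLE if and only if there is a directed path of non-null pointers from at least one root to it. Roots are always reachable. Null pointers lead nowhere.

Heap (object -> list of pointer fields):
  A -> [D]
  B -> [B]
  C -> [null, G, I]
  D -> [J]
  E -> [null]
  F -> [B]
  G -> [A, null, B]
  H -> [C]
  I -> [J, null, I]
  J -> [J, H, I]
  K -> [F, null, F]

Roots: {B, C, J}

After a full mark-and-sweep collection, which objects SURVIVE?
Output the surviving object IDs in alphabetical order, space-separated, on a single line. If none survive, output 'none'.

Answer: A B C D G H I J

Derivation:
Roots: B C J
Mark B: refs=B, marked=B
Mark C: refs=null G I, marked=B C
Mark J: refs=J H I, marked=B C J
Mark G: refs=A null B, marked=B C G J
Mark I: refs=J null I, marked=B C G I J
Mark H: refs=C, marked=B C G H I J
Mark A: refs=D, marked=A B C G H I J
Mark D: refs=J, marked=A B C D G H I J
Unmarked (collected): E F K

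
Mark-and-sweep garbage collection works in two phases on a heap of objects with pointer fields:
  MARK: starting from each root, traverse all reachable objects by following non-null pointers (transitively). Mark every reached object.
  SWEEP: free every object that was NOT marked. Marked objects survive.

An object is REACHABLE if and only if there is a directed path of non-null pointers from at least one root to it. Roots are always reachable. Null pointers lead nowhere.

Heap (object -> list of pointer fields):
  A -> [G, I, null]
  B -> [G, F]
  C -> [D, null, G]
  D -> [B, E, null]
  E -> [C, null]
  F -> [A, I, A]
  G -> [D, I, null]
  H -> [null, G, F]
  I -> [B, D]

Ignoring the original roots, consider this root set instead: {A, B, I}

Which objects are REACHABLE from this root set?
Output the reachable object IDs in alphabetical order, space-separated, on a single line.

Roots: A B I
Mark A: refs=G I null, marked=A
Mark B: refs=G F, marked=A B
Mark I: refs=B D, marked=A B I
Mark G: refs=D I null, marked=A B G I
Mark F: refs=A I A, marked=A B F G I
Mark D: refs=B E null, marked=A B D F G I
Mark E: refs=C null, marked=A B D E F G I
Mark C: refs=D null G, marked=A B C D E F G I
Unmarked (collected): H

Answer: A B C D E F G I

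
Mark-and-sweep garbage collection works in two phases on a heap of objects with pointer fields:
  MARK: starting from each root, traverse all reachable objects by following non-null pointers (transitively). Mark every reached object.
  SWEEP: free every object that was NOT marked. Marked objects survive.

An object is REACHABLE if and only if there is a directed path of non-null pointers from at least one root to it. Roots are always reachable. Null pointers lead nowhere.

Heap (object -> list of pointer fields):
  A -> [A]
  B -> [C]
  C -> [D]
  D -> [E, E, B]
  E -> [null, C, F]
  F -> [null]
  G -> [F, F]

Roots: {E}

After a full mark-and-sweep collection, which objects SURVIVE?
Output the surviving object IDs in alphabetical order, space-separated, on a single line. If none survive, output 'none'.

Answer: B C D E F

Derivation:
Roots: E
Mark E: refs=null C F, marked=E
Mark C: refs=D, marked=C E
Mark F: refs=null, marked=C E F
Mark D: refs=E E B, marked=C D E F
Mark B: refs=C, marked=B C D E F
Unmarked (collected): A G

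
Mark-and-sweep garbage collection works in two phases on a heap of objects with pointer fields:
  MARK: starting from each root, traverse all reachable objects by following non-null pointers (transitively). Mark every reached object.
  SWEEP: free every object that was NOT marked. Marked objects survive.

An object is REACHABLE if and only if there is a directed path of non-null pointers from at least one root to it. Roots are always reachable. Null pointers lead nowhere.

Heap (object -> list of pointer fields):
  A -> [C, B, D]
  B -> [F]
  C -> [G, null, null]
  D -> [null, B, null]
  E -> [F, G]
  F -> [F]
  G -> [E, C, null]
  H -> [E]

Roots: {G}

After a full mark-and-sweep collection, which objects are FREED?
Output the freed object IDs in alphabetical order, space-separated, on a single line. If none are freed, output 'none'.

Answer: A B D H

Derivation:
Roots: G
Mark G: refs=E C null, marked=G
Mark E: refs=F G, marked=E G
Mark C: refs=G null null, marked=C E G
Mark F: refs=F, marked=C E F G
Unmarked (collected): A B D H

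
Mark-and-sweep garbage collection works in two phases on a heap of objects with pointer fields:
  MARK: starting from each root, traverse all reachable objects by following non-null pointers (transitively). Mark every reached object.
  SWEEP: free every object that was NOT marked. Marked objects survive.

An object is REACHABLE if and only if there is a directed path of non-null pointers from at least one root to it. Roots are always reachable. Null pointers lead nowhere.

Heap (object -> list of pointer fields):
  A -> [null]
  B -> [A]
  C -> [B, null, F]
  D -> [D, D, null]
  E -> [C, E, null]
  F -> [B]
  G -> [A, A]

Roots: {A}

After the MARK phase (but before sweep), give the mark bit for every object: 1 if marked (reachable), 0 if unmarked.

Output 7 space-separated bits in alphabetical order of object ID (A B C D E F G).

Answer: 1 0 0 0 0 0 0

Derivation:
Roots: A
Mark A: refs=null, marked=A
Unmarked (collected): B C D E F G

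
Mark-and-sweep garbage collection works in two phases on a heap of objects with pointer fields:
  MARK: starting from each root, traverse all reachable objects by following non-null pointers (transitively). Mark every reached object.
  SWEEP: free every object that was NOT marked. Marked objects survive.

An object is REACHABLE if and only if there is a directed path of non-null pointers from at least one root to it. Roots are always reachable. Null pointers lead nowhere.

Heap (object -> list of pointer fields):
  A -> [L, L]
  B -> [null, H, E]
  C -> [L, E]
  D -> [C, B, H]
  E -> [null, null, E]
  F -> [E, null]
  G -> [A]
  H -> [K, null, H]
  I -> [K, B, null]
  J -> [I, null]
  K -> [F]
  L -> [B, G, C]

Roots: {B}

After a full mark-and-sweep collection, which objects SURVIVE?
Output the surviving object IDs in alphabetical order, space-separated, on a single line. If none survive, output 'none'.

Roots: B
Mark B: refs=null H E, marked=B
Mark H: refs=K null H, marked=B H
Mark E: refs=null null E, marked=B E H
Mark K: refs=F, marked=B E H K
Mark F: refs=E null, marked=B E F H K
Unmarked (collected): A C D G I J L

Answer: B E F H K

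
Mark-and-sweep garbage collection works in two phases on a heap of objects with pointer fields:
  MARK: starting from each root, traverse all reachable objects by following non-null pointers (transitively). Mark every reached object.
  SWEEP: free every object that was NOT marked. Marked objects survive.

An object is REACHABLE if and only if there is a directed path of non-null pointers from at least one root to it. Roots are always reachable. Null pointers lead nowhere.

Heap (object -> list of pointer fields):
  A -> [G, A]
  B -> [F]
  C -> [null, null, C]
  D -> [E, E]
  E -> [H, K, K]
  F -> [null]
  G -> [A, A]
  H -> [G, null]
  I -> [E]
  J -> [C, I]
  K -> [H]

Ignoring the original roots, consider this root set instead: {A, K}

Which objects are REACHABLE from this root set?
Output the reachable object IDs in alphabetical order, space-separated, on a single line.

Answer: A G H K

Derivation:
Roots: A K
Mark A: refs=G A, marked=A
Mark K: refs=H, marked=A K
Mark G: refs=A A, marked=A G K
Mark H: refs=G null, marked=A G H K
Unmarked (collected): B C D E F I J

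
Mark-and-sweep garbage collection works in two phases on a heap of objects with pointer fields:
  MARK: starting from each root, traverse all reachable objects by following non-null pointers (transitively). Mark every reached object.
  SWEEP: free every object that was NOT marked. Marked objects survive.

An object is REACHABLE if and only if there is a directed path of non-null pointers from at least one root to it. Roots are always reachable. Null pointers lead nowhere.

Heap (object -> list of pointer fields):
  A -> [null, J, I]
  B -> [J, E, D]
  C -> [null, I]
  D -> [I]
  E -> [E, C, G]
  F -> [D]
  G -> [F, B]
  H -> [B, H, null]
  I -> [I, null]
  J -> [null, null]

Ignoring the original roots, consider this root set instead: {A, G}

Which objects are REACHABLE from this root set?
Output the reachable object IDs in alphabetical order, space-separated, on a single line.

Answer: A B C D E F G I J

Derivation:
Roots: A G
Mark A: refs=null J I, marked=A
Mark G: refs=F B, marked=A G
Mark J: refs=null null, marked=A G J
Mark I: refs=I null, marked=A G I J
Mark F: refs=D, marked=A F G I J
Mark B: refs=J E D, marked=A B F G I J
Mark D: refs=I, marked=A B D F G I J
Mark E: refs=E C G, marked=A B D E F G I J
Mark C: refs=null I, marked=A B C D E F G I J
Unmarked (collected): H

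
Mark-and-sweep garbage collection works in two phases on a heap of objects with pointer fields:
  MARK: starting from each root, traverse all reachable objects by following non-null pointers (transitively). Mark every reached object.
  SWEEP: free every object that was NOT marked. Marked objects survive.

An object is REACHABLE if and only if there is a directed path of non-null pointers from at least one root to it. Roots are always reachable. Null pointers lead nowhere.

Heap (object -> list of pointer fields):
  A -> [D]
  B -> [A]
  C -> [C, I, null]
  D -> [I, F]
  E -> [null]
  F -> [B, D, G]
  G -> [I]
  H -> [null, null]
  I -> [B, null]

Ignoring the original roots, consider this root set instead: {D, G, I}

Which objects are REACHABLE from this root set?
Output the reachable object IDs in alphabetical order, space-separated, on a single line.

Roots: D G I
Mark D: refs=I F, marked=D
Mark G: refs=I, marked=D G
Mark I: refs=B null, marked=D G I
Mark F: refs=B D G, marked=D F G I
Mark B: refs=A, marked=B D F G I
Mark A: refs=D, marked=A B D F G I
Unmarked (collected): C E H

Answer: A B D F G I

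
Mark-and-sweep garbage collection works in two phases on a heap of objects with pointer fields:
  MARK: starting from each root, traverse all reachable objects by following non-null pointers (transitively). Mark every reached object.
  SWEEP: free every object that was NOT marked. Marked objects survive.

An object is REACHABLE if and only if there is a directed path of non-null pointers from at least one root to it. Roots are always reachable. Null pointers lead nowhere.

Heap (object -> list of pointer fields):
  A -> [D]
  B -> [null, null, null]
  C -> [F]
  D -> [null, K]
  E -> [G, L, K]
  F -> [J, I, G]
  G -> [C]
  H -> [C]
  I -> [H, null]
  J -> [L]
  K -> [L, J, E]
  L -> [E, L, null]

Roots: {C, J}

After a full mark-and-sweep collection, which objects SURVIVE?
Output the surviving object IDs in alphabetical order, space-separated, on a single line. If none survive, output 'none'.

Roots: C J
Mark C: refs=F, marked=C
Mark J: refs=L, marked=C J
Mark F: refs=J I G, marked=C F J
Mark L: refs=E L null, marked=C F J L
Mark I: refs=H null, marked=C F I J L
Mark G: refs=C, marked=C F G I J L
Mark E: refs=G L K, marked=C E F G I J L
Mark H: refs=C, marked=C E F G H I J L
Mark K: refs=L J E, marked=C E F G H I J K L
Unmarked (collected): A B D

Answer: C E F G H I J K L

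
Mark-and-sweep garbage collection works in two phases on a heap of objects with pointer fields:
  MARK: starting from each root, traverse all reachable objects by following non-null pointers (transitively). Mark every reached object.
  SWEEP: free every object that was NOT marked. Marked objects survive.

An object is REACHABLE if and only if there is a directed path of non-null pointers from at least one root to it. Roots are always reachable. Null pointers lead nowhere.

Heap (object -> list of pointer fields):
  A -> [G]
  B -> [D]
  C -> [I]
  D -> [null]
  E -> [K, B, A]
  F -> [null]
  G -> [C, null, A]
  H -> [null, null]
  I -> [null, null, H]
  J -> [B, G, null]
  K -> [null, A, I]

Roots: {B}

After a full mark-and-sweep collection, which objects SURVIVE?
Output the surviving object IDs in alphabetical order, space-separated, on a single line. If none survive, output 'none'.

Roots: B
Mark B: refs=D, marked=B
Mark D: refs=null, marked=B D
Unmarked (collected): A C E F G H I J K

Answer: B D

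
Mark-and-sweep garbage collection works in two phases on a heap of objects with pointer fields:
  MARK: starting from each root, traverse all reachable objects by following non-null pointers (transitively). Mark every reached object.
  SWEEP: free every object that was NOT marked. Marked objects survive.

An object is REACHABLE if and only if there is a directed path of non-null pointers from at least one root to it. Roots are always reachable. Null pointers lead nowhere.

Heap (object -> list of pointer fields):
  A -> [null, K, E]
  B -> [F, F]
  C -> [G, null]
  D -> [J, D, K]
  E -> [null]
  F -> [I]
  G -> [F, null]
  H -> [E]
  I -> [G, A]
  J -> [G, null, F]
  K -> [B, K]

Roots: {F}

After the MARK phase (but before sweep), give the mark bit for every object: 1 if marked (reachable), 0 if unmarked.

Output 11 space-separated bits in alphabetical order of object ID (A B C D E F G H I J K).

Answer: 1 1 0 0 1 1 1 0 1 0 1

Derivation:
Roots: F
Mark F: refs=I, marked=F
Mark I: refs=G A, marked=F I
Mark G: refs=F null, marked=F G I
Mark A: refs=null K E, marked=A F G I
Mark K: refs=B K, marked=A F G I K
Mark E: refs=null, marked=A E F G I K
Mark B: refs=F F, marked=A B E F G I K
Unmarked (collected): C D H J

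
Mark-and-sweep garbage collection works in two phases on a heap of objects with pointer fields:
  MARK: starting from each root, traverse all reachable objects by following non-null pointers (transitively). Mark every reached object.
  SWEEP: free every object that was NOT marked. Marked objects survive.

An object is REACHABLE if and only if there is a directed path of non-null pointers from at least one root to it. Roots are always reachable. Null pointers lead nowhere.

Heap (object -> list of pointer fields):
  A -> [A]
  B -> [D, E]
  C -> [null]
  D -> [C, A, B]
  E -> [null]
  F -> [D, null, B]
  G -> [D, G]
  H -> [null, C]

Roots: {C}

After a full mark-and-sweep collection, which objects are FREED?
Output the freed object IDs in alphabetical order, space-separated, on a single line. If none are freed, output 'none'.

Roots: C
Mark C: refs=null, marked=C
Unmarked (collected): A B D E F G H

Answer: A B D E F G H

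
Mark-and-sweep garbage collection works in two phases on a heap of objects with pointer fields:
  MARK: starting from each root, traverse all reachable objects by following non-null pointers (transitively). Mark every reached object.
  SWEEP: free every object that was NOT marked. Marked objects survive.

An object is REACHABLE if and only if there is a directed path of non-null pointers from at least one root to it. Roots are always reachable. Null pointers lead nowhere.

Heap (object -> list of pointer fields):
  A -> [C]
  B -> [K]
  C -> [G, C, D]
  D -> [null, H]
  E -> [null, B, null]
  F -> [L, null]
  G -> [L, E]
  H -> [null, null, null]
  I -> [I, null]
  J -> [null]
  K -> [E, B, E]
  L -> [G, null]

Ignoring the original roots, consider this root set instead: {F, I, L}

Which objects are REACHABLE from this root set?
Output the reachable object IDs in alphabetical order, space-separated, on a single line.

Answer: B E F G I K L

Derivation:
Roots: F I L
Mark F: refs=L null, marked=F
Mark I: refs=I null, marked=F I
Mark L: refs=G null, marked=F I L
Mark G: refs=L E, marked=F G I L
Mark E: refs=null B null, marked=E F G I L
Mark B: refs=K, marked=B E F G I L
Mark K: refs=E B E, marked=B E F G I K L
Unmarked (collected): A C D H J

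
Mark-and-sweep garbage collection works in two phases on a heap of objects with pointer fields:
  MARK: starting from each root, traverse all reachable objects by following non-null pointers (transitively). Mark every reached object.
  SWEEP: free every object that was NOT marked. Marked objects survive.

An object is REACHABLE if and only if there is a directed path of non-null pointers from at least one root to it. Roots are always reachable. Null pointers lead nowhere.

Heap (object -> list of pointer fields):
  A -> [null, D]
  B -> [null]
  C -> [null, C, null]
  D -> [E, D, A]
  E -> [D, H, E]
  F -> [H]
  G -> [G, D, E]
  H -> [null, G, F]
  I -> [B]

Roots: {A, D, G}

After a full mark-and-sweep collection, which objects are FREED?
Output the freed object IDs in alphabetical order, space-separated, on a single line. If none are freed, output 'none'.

Roots: A D G
Mark A: refs=null D, marked=A
Mark D: refs=E D A, marked=A D
Mark G: refs=G D E, marked=A D G
Mark E: refs=D H E, marked=A D E G
Mark H: refs=null G F, marked=A D E G H
Mark F: refs=H, marked=A D E F G H
Unmarked (collected): B C I

Answer: B C I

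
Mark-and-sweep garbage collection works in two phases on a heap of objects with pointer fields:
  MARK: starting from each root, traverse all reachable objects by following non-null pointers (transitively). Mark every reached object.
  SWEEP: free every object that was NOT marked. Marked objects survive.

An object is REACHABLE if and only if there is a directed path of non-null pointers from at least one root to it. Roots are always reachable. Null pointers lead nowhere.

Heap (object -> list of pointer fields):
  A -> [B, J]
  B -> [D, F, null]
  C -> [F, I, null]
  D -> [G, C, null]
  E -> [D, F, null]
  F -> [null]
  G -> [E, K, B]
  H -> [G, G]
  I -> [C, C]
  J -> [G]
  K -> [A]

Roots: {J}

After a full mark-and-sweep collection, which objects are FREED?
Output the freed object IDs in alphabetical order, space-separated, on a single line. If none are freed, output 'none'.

Answer: H

Derivation:
Roots: J
Mark J: refs=G, marked=J
Mark G: refs=E K B, marked=G J
Mark E: refs=D F null, marked=E G J
Mark K: refs=A, marked=E G J K
Mark B: refs=D F null, marked=B E G J K
Mark D: refs=G C null, marked=B D E G J K
Mark F: refs=null, marked=B D E F G J K
Mark A: refs=B J, marked=A B D E F G J K
Mark C: refs=F I null, marked=A B C D E F G J K
Mark I: refs=C C, marked=A B C D E F G I J K
Unmarked (collected): H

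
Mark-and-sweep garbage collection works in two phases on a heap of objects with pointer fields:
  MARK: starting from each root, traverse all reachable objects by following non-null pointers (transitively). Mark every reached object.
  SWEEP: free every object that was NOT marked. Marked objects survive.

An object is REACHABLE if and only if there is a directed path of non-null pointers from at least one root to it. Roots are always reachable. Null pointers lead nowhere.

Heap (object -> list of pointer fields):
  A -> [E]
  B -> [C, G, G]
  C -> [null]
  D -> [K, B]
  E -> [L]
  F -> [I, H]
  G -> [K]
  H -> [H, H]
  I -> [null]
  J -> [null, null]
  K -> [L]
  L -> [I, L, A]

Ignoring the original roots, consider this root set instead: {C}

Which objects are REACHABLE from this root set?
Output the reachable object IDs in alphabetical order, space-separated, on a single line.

Roots: C
Mark C: refs=null, marked=C
Unmarked (collected): A B D E F G H I J K L

Answer: C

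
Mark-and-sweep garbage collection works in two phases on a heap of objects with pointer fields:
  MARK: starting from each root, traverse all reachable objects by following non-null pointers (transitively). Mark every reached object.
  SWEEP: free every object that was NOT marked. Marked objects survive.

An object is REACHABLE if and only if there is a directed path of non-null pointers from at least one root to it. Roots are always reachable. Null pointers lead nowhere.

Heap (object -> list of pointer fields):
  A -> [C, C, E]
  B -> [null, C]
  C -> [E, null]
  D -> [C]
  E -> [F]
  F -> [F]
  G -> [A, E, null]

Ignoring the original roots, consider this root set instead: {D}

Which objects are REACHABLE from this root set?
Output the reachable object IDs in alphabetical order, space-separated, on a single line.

Answer: C D E F

Derivation:
Roots: D
Mark D: refs=C, marked=D
Mark C: refs=E null, marked=C D
Mark E: refs=F, marked=C D E
Mark F: refs=F, marked=C D E F
Unmarked (collected): A B G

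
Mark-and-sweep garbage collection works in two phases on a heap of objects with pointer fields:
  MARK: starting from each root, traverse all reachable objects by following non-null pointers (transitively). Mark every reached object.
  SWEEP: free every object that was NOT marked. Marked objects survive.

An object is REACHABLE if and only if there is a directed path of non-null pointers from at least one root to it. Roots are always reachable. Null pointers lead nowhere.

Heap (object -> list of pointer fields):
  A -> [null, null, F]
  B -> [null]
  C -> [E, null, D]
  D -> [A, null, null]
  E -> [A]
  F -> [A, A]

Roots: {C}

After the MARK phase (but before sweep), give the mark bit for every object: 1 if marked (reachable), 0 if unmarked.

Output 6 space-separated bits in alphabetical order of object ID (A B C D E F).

Answer: 1 0 1 1 1 1

Derivation:
Roots: C
Mark C: refs=E null D, marked=C
Mark E: refs=A, marked=C E
Mark D: refs=A null null, marked=C D E
Mark A: refs=null null F, marked=A C D E
Mark F: refs=A A, marked=A C D E F
Unmarked (collected): B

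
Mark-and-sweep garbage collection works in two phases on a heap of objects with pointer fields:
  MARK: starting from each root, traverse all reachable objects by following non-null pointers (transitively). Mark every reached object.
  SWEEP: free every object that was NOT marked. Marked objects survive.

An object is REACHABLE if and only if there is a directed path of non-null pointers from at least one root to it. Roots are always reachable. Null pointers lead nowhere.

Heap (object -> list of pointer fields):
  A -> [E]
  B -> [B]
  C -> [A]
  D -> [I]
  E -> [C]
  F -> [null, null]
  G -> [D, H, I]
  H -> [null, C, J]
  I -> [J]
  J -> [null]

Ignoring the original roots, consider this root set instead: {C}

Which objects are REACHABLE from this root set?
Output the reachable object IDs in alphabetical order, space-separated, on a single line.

Answer: A C E

Derivation:
Roots: C
Mark C: refs=A, marked=C
Mark A: refs=E, marked=A C
Mark E: refs=C, marked=A C E
Unmarked (collected): B D F G H I J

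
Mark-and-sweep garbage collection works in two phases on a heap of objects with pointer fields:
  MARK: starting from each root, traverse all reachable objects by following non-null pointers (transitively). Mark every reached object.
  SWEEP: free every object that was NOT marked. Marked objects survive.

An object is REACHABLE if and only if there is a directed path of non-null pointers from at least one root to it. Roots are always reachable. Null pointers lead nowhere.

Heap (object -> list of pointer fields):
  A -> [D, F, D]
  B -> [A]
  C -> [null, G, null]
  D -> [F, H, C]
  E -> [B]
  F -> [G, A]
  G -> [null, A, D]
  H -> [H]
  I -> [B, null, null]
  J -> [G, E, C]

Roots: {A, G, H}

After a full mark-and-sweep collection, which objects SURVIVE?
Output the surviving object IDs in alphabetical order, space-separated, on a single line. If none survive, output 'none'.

Roots: A G H
Mark A: refs=D F D, marked=A
Mark G: refs=null A D, marked=A G
Mark H: refs=H, marked=A G H
Mark D: refs=F H C, marked=A D G H
Mark F: refs=G A, marked=A D F G H
Mark C: refs=null G null, marked=A C D F G H
Unmarked (collected): B E I J

Answer: A C D F G H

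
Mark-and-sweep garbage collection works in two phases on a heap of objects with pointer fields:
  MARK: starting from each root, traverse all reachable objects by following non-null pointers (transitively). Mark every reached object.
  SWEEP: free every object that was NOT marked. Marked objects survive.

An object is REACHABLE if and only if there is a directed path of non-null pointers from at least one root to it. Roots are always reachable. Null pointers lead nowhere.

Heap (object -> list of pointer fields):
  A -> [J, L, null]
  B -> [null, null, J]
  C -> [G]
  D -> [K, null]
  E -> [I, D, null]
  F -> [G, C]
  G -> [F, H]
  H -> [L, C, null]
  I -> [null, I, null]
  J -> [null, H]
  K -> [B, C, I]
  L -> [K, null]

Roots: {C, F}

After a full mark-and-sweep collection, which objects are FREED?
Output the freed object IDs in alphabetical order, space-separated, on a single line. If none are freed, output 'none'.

Roots: C F
Mark C: refs=G, marked=C
Mark F: refs=G C, marked=C F
Mark G: refs=F H, marked=C F G
Mark H: refs=L C null, marked=C F G H
Mark L: refs=K null, marked=C F G H L
Mark K: refs=B C I, marked=C F G H K L
Mark B: refs=null null J, marked=B C F G H K L
Mark I: refs=null I null, marked=B C F G H I K L
Mark J: refs=null H, marked=B C F G H I J K L
Unmarked (collected): A D E

Answer: A D E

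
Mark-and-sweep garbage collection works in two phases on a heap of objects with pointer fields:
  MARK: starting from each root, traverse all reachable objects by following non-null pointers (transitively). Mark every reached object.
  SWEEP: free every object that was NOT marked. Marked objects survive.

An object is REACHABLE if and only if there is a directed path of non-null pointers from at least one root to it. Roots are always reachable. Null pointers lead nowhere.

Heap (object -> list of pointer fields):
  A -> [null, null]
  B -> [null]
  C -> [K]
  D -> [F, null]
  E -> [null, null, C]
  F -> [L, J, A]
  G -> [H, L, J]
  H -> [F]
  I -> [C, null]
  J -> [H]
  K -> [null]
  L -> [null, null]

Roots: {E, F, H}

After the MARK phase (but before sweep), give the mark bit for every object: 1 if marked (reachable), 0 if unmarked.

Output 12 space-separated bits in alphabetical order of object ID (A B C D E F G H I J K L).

Roots: E F H
Mark E: refs=null null C, marked=E
Mark F: refs=L J A, marked=E F
Mark H: refs=F, marked=E F H
Mark C: refs=K, marked=C E F H
Mark L: refs=null null, marked=C E F H L
Mark J: refs=H, marked=C E F H J L
Mark A: refs=null null, marked=A C E F H J L
Mark K: refs=null, marked=A C E F H J K L
Unmarked (collected): B D G I

Answer: 1 0 1 0 1 1 0 1 0 1 1 1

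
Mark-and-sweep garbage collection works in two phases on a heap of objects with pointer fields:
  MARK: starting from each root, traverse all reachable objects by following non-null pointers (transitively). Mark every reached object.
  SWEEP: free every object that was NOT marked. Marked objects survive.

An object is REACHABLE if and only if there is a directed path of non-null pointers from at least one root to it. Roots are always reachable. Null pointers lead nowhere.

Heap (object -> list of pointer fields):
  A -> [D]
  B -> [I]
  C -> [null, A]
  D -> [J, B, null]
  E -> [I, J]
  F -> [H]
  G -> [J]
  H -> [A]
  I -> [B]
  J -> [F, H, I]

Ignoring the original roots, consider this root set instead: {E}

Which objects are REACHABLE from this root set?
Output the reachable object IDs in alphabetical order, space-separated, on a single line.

Answer: A B D E F H I J

Derivation:
Roots: E
Mark E: refs=I J, marked=E
Mark I: refs=B, marked=E I
Mark J: refs=F H I, marked=E I J
Mark B: refs=I, marked=B E I J
Mark F: refs=H, marked=B E F I J
Mark H: refs=A, marked=B E F H I J
Mark A: refs=D, marked=A B E F H I J
Mark D: refs=J B null, marked=A B D E F H I J
Unmarked (collected): C G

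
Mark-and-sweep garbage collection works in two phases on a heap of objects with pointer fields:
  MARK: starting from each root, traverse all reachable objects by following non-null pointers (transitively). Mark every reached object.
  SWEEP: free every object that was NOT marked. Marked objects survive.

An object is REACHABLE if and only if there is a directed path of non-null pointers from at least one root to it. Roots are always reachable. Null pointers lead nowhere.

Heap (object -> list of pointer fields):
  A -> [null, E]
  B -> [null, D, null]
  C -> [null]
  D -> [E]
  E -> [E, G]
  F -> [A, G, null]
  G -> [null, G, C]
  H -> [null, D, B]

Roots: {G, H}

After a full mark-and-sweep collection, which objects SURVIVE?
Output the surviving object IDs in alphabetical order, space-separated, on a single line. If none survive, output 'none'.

Roots: G H
Mark G: refs=null G C, marked=G
Mark H: refs=null D B, marked=G H
Mark C: refs=null, marked=C G H
Mark D: refs=E, marked=C D G H
Mark B: refs=null D null, marked=B C D G H
Mark E: refs=E G, marked=B C D E G H
Unmarked (collected): A F

Answer: B C D E G H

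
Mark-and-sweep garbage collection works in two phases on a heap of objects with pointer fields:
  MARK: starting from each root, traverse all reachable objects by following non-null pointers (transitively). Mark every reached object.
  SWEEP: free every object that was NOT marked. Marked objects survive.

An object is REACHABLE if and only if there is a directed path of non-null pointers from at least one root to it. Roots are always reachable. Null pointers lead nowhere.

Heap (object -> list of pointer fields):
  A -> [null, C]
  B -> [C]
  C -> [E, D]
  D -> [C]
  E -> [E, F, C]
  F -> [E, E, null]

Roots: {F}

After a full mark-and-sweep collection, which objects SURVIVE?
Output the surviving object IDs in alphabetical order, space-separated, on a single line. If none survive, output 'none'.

Roots: F
Mark F: refs=E E null, marked=F
Mark E: refs=E F C, marked=E F
Mark C: refs=E D, marked=C E F
Mark D: refs=C, marked=C D E F
Unmarked (collected): A B

Answer: C D E F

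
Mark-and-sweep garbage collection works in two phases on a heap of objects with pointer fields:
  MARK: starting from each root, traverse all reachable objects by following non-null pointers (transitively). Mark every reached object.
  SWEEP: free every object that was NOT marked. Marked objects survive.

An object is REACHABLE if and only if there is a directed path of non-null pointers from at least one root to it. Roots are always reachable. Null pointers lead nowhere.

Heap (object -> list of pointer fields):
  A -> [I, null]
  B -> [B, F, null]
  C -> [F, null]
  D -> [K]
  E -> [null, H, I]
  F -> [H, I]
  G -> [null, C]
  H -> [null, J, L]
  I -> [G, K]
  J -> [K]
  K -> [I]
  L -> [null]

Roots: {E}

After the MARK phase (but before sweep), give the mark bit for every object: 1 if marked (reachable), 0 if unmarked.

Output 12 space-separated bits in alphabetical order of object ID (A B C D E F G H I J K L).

Answer: 0 0 1 0 1 1 1 1 1 1 1 1

Derivation:
Roots: E
Mark E: refs=null H I, marked=E
Mark H: refs=null J L, marked=E H
Mark I: refs=G K, marked=E H I
Mark J: refs=K, marked=E H I J
Mark L: refs=null, marked=E H I J L
Mark G: refs=null C, marked=E G H I J L
Mark K: refs=I, marked=E G H I J K L
Mark C: refs=F null, marked=C E G H I J K L
Mark F: refs=H I, marked=C E F G H I J K L
Unmarked (collected): A B D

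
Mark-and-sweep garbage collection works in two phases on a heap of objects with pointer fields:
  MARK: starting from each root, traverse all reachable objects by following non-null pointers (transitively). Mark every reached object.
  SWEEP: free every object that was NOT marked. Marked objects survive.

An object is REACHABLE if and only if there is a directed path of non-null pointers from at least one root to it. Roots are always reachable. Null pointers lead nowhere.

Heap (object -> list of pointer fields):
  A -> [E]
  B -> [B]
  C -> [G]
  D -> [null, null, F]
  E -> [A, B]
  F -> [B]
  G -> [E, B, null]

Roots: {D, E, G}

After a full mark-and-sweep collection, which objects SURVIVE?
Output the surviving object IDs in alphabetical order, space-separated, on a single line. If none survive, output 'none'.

Answer: A B D E F G

Derivation:
Roots: D E G
Mark D: refs=null null F, marked=D
Mark E: refs=A B, marked=D E
Mark G: refs=E B null, marked=D E G
Mark F: refs=B, marked=D E F G
Mark A: refs=E, marked=A D E F G
Mark B: refs=B, marked=A B D E F G
Unmarked (collected): C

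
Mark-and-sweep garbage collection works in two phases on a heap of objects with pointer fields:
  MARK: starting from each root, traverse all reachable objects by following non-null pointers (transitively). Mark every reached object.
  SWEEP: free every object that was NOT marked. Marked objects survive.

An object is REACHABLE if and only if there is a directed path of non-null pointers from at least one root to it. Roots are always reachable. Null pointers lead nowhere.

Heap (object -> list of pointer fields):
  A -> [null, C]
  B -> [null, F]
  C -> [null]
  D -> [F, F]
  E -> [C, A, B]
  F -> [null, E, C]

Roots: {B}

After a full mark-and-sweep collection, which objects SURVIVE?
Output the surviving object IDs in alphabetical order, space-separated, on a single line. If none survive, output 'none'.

Roots: B
Mark B: refs=null F, marked=B
Mark F: refs=null E C, marked=B F
Mark E: refs=C A B, marked=B E F
Mark C: refs=null, marked=B C E F
Mark A: refs=null C, marked=A B C E F
Unmarked (collected): D

Answer: A B C E F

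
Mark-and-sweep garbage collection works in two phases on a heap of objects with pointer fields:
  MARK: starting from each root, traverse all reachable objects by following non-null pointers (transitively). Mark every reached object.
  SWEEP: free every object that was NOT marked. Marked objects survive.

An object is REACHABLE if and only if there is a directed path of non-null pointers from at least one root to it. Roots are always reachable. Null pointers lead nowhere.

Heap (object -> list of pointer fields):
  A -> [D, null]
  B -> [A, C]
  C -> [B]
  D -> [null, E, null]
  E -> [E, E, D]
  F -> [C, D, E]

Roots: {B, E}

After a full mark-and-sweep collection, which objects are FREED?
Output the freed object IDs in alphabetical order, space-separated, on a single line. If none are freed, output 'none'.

Roots: B E
Mark B: refs=A C, marked=B
Mark E: refs=E E D, marked=B E
Mark A: refs=D null, marked=A B E
Mark C: refs=B, marked=A B C E
Mark D: refs=null E null, marked=A B C D E
Unmarked (collected): F

Answer: F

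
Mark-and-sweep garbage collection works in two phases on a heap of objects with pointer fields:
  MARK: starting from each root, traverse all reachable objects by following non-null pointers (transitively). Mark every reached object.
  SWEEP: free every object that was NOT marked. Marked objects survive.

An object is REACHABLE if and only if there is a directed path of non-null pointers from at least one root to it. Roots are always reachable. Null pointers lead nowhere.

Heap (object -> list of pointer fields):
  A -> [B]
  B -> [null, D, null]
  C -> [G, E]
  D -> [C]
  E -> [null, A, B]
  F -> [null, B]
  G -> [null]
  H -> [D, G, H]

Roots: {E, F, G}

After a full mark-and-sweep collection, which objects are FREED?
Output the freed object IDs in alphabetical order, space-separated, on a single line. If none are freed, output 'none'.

Answer: H

Derivation:
Roots: E F G
Mark E: refs=null A B, marked=E
Mark F: refs=null B, marked=E F
Mark G: refs=null, marked=E F G
Mark A: refs=B, marked=A E F G
Mark B: refs=null D null, marked=A B E F G
Mark D: refs=C, marked=A B D E F G
Mark C: refs=G E, marked=A B C D E F G
Unmarked (collected): H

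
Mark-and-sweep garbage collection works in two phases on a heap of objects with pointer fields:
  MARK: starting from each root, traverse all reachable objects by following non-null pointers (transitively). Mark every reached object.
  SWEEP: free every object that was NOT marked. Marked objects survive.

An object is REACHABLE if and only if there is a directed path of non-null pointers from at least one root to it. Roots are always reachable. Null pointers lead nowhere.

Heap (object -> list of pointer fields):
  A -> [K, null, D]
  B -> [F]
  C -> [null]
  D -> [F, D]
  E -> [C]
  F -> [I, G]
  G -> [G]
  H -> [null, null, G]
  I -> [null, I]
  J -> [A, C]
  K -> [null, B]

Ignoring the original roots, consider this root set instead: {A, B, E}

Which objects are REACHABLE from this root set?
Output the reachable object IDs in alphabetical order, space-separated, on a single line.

Roots: A B E
Mark A: refs=K null D, marked=A
Mark B: refs=F, marked=A B
Mark E: refs=C, marked=A B E
Mark K: refs=null B, marked=A B E K
Mark D: refs=F D, marked=A B D E K
Mark F: refs=I G, marked=A B D E F K
Mark C: refs=null, marked=A B C D E F K
Mark I: refs=null I, marked=A B C D E F I K
Mark G: refs=G, marked=A B C D E F G I K
Unmarked (collected): H J

Answer: A B C D E F G I K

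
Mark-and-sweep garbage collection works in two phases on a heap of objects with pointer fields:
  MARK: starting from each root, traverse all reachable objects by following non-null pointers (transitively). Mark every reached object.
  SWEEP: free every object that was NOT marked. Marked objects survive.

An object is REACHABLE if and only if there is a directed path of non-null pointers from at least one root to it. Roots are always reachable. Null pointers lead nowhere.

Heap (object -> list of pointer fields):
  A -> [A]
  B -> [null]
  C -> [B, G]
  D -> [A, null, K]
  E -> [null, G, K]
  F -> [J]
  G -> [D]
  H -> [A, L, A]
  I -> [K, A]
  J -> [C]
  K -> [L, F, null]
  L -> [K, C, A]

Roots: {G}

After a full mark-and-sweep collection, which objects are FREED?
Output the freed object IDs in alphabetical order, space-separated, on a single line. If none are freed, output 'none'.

Roots: G
Mark G: refs=D, marked=G
Mark D: refs=A null K, marked=D G
Mark A: refs=A, marked=A D G
Mark K: refs=L F null, marked=A D G K
Mark L: refs=K C A, marked=A D G K L
Mark F: refs=J, marked=A D F G K L
Mark C: refs=B G, marked=A C D F G K L
Mark J: refs=C, marked=A C D F G J K L
Mark B: refs=null, marked=A B C D F G J K L
Unmarked (collected): E H I

Answer: E H I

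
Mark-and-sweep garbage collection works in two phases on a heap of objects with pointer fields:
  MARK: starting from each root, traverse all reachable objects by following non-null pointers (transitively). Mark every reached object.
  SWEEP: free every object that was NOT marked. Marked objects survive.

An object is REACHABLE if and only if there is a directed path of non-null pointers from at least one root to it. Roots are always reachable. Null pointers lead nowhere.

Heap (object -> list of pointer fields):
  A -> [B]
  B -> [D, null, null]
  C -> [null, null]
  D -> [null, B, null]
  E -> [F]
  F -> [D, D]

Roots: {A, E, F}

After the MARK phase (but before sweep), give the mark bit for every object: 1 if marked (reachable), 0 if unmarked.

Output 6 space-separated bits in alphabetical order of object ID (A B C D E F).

Roots: A E F
Mark A: refs=B, marked=A
Mark E: refs=F, marked=A E
Mark F: refs=D D, marked=A E F
Mark B: refs=D null null, marked=A B E F
Mark D: refs=null B null, marked=A B D E F
Unmarked (collected): C

Answer: 1 1 0 1 1 1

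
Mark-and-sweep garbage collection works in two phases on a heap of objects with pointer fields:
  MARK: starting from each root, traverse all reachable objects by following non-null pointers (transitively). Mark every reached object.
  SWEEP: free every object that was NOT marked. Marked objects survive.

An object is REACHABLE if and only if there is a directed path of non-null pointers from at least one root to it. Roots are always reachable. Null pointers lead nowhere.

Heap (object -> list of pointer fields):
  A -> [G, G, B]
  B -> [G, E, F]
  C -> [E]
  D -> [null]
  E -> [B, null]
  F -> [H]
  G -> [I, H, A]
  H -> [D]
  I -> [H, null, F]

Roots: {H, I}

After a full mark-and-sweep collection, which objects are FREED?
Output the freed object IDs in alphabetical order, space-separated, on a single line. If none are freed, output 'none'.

Roots: H I
Mark H: refs=D, marked=H
Mark I: refs=H null F, marked=H I
Mark D: refs=null, marked=D H I
Mark F: refs=H, marked=D F H I
Unmarked (collected): A B C E G

Answer: A B C E G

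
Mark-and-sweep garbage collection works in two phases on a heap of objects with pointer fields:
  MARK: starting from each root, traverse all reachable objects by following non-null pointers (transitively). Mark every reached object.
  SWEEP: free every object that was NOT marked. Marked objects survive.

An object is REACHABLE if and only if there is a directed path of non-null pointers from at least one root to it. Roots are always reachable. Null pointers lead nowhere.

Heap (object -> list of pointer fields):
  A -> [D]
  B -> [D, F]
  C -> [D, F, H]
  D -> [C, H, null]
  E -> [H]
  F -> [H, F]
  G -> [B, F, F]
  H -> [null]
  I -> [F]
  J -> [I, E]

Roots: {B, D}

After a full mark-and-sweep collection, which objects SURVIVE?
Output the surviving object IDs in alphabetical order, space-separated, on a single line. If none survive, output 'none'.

Answer: B C D F H

Derivation:
Roots: B D
Mark B: refs=D F, marked=B
Mark D: refs=C H null, marked=B D
Mark F: refs=H F, marked=B D F
Mark C: refs=D F H, marked=B C D F
Mark H: refs=null, marked=B C D F H
Unmarked (collected): A E G I J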